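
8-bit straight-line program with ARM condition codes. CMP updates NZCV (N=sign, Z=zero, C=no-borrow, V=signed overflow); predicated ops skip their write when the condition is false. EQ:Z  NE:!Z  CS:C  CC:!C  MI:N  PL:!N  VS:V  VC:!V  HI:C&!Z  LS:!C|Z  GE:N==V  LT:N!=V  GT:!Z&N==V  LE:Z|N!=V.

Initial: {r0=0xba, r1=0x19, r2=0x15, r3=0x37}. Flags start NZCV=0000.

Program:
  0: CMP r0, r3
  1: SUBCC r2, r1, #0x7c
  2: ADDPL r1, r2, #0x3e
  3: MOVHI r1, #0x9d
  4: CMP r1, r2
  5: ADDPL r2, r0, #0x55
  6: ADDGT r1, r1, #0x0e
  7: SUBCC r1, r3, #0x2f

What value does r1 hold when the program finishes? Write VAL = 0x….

0: ✓ CMP  NZCV=1010
1: · SUBCC
2: · ADDPL
3: ✓ MOVHI  r1←0x9d
4: ✓ CMP  NZCV=1010
5: · ADDPL
6: · ADDGT
7: · SUBCC

VAL = 0x9d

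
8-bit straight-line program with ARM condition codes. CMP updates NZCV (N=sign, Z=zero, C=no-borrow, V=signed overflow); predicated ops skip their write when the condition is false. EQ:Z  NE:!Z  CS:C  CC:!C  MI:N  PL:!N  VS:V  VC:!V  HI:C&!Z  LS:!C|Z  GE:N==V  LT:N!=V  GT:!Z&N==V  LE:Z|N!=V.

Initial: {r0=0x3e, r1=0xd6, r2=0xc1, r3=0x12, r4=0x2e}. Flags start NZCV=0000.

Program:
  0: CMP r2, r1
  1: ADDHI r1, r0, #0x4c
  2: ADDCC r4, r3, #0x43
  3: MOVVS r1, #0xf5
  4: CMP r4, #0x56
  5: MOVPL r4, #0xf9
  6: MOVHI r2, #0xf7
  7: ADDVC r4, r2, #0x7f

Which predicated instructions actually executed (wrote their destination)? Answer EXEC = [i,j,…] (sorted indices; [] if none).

EXEC = [2,7]

[0] flags=1000 → (cmp)
[1] flags=1000 HI?F → skip
[2] flags=1000 CC?T → r4=0x55
[3] flags=1000 VS?F → skip
[4] flags=1000 → (cmp)
[5] flags=1000 PL?F → skip
[6] flags=1000 HI?F → skip
[7] flags=1000 VC?T → r4=0x40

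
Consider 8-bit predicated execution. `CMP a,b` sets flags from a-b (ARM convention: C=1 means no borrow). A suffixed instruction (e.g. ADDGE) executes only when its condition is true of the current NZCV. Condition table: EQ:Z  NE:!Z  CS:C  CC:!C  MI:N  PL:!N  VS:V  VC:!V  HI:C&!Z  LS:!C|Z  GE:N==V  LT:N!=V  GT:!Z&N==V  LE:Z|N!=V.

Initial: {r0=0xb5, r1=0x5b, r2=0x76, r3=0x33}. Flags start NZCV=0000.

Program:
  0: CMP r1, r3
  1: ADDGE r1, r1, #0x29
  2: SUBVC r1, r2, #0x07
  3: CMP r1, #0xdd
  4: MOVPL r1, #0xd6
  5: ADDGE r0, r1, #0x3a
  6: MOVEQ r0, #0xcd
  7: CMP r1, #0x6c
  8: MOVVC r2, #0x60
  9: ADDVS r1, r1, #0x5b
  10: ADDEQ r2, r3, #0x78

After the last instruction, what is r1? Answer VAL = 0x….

[0] flags=0010 → (cmp)
[1] flags=0010 GE?T → r1=0x84
[2] flags=0010 VC?T → r1=0x6f
[3] flags=1001 → (cmp)
[4] flags=1001 PL?F → skip
[5] flags=1001 GE?T → r0=0xa9
[6] flags=1001 EQ?F → skip
[7] flags=0010 → (cmp)
[8] flags=0010 VC?T → r2=0x60
[9] flags=0010 VS?F → skip
[10] flags=0010 EQ?F → skip

VAL = 0x6f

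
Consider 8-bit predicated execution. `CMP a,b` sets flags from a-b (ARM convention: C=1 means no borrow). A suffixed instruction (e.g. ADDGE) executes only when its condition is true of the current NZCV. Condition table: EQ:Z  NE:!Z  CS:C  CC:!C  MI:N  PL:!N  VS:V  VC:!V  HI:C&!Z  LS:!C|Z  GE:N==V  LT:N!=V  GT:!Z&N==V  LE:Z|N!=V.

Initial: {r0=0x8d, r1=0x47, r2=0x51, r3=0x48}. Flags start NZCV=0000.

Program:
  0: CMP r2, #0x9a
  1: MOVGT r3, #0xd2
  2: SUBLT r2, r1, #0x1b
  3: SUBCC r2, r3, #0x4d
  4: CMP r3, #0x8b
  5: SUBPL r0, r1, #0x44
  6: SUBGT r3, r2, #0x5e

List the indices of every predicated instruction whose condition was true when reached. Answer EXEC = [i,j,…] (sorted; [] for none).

EXEC = [1,3,5,6]

[0] flags=1001 → (cmp)
[1] flags=1001 GT?T → r3=0xd2
[2] flags=1001 LT?F → skip
[3] flags=1001 CC?T → r2=0x85
[4] flags=0010 → (cmp)
[5] flags=0010 PL?T → r0=0x03
[6] flags=0010 GT?T → r3=0x27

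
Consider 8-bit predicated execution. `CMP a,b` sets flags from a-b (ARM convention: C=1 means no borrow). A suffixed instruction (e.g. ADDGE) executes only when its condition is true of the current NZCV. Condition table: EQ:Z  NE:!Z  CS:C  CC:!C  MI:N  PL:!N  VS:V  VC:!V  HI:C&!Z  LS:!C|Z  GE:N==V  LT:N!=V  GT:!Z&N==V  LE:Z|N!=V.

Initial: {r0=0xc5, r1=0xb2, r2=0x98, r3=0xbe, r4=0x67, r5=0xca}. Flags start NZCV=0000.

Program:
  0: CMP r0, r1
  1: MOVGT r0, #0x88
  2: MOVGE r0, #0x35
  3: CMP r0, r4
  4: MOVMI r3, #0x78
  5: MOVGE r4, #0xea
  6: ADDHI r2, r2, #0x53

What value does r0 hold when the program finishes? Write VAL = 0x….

0: ✓ CMP  NZCV=0010
1: ✓ MOVGT  r0←0x88
2: ✓ MOVGE  r0←0x35
3: ✓ CMP  NZCV=1000
4: ✓ MOVMI  r3←0x78
5: · MOVGE
6: · ADDHI

VAL = 0x35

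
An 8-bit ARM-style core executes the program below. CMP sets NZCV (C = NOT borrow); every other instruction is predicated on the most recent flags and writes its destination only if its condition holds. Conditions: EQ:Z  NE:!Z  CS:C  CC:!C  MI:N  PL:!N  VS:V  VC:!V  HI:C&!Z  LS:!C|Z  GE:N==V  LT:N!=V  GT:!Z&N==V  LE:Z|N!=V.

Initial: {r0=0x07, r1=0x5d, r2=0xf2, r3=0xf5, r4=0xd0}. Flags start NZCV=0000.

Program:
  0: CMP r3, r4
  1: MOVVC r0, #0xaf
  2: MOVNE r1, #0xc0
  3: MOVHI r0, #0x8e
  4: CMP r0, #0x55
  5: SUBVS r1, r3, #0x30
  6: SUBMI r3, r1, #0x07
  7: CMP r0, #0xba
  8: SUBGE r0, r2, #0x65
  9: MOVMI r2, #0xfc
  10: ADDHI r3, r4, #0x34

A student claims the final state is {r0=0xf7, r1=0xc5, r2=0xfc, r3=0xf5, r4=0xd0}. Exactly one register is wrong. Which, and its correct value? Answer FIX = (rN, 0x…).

FIX = (r0, 0x8e)

[0] flags=0010 → (cmp)
[1] flags=0010 VC?T → r0=0xaf
[2] flags=0010 NE?T → r1=0xc0
[3] flags=0010 HI?T → r0=0x8e
[4] flags=0011 → (cmp)
[5] flags=0011 VS?T → r1=0xc5
[6] flags=0011 MI?F → skip
[7] flags=1000 → (cmp)
[8] flags=1000 GE?F → skip
[9] flags=1000 MI?T → r2=0xfc
[10] flags=1000 HI?F → skip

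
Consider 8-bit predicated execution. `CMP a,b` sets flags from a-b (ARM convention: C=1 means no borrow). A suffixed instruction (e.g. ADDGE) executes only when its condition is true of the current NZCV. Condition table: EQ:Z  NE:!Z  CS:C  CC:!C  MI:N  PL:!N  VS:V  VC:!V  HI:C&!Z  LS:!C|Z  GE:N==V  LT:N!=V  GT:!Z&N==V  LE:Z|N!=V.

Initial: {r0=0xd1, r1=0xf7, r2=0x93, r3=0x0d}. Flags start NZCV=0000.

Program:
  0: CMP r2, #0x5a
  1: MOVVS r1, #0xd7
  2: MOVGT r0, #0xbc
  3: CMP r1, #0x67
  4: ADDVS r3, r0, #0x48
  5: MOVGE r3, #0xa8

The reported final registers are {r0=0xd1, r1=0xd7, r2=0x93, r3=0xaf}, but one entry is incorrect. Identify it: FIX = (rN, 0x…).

[0] flags=0011 → (cmp)
[1] flags=0011 VS?T → r1=0xd7
[2] flags=0011 GT?F → skip
[3] flags=0011 → (cmp)
[4] flags=0011 VS?T → r3=0x19
[5] flags=0011 GE?F → skip

FIX = (r3, 0x19)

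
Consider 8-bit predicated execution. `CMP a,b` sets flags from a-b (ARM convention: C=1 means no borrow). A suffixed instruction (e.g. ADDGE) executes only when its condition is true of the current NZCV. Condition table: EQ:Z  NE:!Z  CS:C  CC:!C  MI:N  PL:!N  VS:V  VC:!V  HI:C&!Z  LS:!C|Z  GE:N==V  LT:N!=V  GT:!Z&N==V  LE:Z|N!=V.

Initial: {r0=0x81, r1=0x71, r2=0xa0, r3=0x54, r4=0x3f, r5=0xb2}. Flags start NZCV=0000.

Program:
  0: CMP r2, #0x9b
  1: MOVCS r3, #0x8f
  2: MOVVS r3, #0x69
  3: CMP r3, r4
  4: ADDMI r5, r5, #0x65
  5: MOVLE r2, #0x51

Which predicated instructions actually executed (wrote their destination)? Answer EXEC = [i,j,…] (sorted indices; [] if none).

EXEC = [1,5]

0: ✓ CMP  NZCV=0010
1: ✓ MOVCS  r3←0x8f
2: · MOVVS
3: ✓ CMP  NZCV=0011
4: · ADDMI
5: ✓ MOVLE  r2←0x51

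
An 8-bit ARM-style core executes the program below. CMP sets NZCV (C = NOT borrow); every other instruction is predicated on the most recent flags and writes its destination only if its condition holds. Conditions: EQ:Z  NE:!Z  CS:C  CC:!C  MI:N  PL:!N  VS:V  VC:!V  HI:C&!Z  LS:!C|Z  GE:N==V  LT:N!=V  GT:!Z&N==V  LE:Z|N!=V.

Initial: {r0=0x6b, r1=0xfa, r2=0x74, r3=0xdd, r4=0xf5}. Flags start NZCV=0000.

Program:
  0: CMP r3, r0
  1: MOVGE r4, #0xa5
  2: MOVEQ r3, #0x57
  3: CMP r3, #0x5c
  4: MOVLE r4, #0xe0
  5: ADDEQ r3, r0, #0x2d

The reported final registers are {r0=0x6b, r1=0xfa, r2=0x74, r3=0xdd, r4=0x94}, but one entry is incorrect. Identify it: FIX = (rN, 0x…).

[0] flags=0011 → (cmp)
[1] flags=0011 GE?F → skip
[2] flags=0011 EQ?F → skip
[3] flags=1010 → (cmp)
[4] flags=1010 LE?T → r4=0xe0
[5] flags=1010 EQ?F → skip

FIX = (r4, 0xe0)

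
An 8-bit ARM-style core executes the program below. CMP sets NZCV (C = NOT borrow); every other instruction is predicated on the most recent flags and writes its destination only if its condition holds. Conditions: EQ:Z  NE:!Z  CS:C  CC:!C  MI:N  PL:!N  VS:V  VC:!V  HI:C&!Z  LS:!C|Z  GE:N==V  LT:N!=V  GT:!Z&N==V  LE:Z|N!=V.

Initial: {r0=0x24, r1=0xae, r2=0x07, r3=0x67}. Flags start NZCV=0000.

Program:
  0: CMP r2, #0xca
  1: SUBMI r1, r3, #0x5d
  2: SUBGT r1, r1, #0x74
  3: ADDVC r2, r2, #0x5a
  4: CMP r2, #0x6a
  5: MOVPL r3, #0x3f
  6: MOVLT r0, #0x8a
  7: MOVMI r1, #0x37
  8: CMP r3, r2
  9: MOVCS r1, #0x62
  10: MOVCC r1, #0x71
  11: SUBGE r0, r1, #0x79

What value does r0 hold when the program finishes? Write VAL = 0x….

VAL = 0xe9

0: ✓ CMP  NZCV=0000
1: · SUBMI
2: ✓ SUBGT  r1←0x3a
3: ✓ ADDVC  r2←0x61
4: ✓ CMP  NZCV=1000
5: · MOVPL
6: ✓ MOVLT  r0←0x8a
7: ✓ MOVMI  r1←0x37
8: ✓ CMP  NZCV=0010
9: ✓ MOVCS  r1←0x62
10: · MOVCC
11: ✓ SUBGE  r0←0xe9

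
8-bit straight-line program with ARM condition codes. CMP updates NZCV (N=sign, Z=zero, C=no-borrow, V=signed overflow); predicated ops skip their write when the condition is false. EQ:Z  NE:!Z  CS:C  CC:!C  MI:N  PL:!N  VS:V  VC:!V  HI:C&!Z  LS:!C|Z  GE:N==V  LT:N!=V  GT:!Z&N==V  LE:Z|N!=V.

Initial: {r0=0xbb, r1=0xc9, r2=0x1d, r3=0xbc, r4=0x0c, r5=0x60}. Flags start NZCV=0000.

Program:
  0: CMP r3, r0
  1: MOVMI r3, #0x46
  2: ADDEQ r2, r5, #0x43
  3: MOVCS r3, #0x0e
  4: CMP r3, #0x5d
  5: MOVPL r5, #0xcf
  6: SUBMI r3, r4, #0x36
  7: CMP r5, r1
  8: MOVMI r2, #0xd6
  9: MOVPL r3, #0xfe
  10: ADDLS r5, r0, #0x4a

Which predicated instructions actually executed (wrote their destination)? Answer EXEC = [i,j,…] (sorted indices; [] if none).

EXEC = [3,6,8,10]

0: ✓ CMP  NZCV=0010
1: · MOVMI
2: · ADDEQ
3: ✓ MOVCS  r3←0x0e
4: ✓ CMP  NZCV=1000
5: · MOVPL
6: ✓ SUBMI  r3←0xd6
7: ✓ CMP  NZCV=1001
8: ✓ MOVMI  r2←0xd6
9: · MOVPL
10: ✓ ADDLS  r5←0x05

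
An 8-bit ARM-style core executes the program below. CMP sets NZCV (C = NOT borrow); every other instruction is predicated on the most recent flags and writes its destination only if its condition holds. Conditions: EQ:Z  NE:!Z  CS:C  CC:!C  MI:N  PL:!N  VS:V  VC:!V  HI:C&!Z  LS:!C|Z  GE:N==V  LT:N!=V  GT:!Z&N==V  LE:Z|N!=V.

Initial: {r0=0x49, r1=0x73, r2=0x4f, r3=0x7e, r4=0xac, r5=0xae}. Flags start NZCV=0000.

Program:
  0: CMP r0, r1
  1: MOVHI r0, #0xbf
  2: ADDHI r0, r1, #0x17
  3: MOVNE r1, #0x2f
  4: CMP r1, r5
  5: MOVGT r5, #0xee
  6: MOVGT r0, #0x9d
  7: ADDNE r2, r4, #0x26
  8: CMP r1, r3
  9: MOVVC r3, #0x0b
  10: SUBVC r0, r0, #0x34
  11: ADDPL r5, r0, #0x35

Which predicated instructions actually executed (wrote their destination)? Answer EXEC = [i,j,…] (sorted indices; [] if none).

[0] flags=1000 → (cmp)
[1] flags=1000 HI?F → skip
[2] flags=1000 HI?F → skip
[3] flags=1000 NE?T → r1=0x2f
[4] flags=1001 → (cmp)
[5] flags=1001 GT?T → r5=0xee
[6] flags=1001 GT?T → r0=0x9d
[7] flags=1001 NE?T → r2=0xd2
[8] flags=1000 → (cmp)
[9] flags=1000 VC?T → r3=0x0b
[10] flags=1000 VC?T → r0=0x69
[11] flags=1000 PL?F → skip

EXEC = [3,5,6,7,9,10]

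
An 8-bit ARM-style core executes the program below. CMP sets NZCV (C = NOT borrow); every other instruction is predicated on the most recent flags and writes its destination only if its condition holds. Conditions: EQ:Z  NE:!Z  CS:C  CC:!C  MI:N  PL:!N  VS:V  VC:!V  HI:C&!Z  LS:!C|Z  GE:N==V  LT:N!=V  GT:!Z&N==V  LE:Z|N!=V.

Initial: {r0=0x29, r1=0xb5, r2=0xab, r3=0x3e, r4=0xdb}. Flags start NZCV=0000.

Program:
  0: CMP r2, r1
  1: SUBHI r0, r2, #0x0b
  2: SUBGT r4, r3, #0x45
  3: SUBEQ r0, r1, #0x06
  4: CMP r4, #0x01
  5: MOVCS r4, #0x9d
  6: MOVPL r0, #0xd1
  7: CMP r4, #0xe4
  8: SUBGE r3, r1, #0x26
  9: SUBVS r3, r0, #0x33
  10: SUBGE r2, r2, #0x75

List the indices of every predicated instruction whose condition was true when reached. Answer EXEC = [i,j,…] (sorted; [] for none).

EXEC = [5]

[0] flags=1000 → (cmp)
[1] flags=1000 HI?F → skip
[2] flags=1000 GT?F → skip
[3] flags=1000 EQ?F → skip
[4] flags=1010 → (cmp)
[5] flags=1010 CS?T → r4=0x9d
[6] flags=1010 PL?F → skip
[7] flags=1000 → (cmp)
[8] flags=1000 GE?F → skip
[9] flags=1000 VS?F → skip
[10] flags=1000 GE?F → skip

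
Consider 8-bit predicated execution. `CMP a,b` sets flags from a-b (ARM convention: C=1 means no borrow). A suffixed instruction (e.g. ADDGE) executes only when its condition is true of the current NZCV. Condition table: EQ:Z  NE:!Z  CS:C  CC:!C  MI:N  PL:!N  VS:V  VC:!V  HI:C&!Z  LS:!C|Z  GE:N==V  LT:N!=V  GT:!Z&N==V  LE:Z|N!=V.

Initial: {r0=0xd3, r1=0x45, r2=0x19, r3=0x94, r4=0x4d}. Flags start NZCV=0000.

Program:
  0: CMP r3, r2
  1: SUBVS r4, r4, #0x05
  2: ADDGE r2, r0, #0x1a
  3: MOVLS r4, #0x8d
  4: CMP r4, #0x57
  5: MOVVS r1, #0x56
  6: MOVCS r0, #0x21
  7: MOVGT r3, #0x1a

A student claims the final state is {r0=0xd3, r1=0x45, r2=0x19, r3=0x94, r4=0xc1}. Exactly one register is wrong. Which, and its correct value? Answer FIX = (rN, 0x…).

0: ✓ CMP  NZCV=0011
1: ✓ SUBVS  r4←0x48
2: · ADDGE
3: · MOVLS
4: ✓ CMP  NZCV=1000
5: · MOVVS
6: · MOVCS
7: · MOVGT

FIX = (r4, 0x48)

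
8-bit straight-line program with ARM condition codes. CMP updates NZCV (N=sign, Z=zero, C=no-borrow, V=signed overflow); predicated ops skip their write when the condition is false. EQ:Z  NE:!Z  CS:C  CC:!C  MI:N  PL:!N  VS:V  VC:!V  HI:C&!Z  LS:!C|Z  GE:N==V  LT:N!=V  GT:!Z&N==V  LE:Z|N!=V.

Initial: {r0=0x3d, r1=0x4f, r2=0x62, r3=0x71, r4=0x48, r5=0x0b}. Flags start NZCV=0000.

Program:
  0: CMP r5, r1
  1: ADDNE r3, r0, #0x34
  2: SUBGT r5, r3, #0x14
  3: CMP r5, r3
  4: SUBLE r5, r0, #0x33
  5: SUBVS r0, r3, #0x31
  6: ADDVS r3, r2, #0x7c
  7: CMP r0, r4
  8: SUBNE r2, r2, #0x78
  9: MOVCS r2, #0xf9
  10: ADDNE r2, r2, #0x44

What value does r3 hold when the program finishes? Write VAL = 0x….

[0] flags=1000 → (cmp)
[1] flags=1000 NE?T → r3=0x71
[2] flags=1000 GT?F → skip
[3] flags=1000 → (cmp)
[4] flags=1000 LE?T → r5=0x0a
[5] flags=1000 VS?F → skip
[6] flags=1000 VS?F → skip
[7] flags=1000 → (cmp)
[8] flags=1000 NE?T → r2=0xea
[9] flags=1000 CS?F → skip
[10] flags=1000 NE?T → r2=0x2e

VAL = 0x71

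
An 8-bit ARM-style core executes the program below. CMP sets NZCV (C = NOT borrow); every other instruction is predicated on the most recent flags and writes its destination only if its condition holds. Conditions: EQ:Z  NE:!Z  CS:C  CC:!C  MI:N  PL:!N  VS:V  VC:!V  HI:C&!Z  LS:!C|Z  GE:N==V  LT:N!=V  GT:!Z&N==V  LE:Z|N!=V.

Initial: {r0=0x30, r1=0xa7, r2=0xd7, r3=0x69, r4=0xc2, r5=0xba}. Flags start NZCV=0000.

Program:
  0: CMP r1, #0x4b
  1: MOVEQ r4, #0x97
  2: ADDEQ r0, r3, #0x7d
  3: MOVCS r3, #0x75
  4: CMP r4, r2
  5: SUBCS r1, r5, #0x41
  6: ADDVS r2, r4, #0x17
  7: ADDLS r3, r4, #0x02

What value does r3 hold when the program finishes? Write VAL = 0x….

0: ✓ CMP  NZCV=0011
1: · MOVEQ
2: · ADDEQ
3: ✓ MOVCS  r3←0x75
4: ✓ CMP  NZCV=1000
5: · SUBCS
6: · ADDVS
7: ✓ ADDLS  r3←0xc4

VAL = 0xc4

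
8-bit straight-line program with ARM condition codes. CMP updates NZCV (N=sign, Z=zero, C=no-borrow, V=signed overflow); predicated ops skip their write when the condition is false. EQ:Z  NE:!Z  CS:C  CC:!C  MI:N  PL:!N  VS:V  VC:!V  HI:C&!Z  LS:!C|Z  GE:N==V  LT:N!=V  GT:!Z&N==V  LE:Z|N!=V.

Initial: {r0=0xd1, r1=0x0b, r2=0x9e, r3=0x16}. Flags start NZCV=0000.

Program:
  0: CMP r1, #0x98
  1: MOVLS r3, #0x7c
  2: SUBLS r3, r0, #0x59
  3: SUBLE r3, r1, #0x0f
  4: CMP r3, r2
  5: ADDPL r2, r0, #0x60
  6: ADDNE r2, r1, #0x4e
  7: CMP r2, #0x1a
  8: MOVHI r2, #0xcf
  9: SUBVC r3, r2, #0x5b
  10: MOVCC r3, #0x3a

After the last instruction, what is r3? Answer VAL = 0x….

VAL = 0x74

[0] flags=0000 → (cmp)
[1] flags=0000 LS?T → r3=0x7c
[2] flags=0000 LS?T → r3=0x78
[3] flags=0000 LE?F → skip
[4] flags=1001 → (cmp)
[5] flags=1001 PL?F → skip
[6] flags=1001 NE?T → r2=0x59
[7] flags=0010 → (cmp)
[8] flags=0010 HI?T → r2=0xcf
[9] flags=0010 VC?T → r3=0x74
[10] flags=0010 CC?F → skip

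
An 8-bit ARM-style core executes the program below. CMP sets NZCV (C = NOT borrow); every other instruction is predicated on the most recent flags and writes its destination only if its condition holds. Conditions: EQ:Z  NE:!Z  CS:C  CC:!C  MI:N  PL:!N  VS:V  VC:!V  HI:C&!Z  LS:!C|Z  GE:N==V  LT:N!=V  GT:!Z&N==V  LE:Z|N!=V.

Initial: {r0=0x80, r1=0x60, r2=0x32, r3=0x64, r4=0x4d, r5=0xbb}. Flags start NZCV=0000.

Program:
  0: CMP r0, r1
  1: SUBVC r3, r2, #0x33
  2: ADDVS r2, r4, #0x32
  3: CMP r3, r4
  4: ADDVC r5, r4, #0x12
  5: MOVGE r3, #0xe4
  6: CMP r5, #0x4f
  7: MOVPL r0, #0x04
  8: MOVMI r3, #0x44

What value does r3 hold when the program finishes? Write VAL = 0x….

VAL = 0xe4

0: ✓ CMP  NZCV=0011
1: · SUBVC
2: ✓ ADDVS  r2←0x7f
3: ✓ CMP  NZCV=0010
4: ✓ ADDVC  r5←0x5f
5: ✓ MOVGE  r3←0xe4
6: ✓ CMP  NZCV=0010
7: ✓ MOVPL  r0←0x04
8: · MOVMI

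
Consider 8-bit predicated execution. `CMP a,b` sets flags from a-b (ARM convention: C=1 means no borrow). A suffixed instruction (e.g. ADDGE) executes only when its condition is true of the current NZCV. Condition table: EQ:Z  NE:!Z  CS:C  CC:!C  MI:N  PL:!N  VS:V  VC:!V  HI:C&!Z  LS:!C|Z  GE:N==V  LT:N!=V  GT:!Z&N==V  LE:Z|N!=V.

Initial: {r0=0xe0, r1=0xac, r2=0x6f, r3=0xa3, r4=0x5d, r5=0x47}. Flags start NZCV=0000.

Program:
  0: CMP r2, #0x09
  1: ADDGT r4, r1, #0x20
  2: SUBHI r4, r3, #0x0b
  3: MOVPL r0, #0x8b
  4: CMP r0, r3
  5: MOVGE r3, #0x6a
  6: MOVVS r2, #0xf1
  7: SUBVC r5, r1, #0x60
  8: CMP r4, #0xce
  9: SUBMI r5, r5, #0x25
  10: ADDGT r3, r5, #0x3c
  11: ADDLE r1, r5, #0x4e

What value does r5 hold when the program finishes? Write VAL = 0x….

0: ✓ CMP  NZCV=0010
1: ✓ ADDGT  r4←0xcc
2: ✓ SUBHI  r4←0x98
3: ✓ MOVPL  r0←0x8b
4: ✓ CMP  NZCV=1000
5: · MOVGE
6: · MOVVS
7: ✓ SUBVC  r5←0x4c
8: ✓ CMP  NZCV=1000
9: ✓ SUBMI  r5←0x27
10: · ADDGT
11: ✓ ADDLE  r1←0x75

VAL = 0x27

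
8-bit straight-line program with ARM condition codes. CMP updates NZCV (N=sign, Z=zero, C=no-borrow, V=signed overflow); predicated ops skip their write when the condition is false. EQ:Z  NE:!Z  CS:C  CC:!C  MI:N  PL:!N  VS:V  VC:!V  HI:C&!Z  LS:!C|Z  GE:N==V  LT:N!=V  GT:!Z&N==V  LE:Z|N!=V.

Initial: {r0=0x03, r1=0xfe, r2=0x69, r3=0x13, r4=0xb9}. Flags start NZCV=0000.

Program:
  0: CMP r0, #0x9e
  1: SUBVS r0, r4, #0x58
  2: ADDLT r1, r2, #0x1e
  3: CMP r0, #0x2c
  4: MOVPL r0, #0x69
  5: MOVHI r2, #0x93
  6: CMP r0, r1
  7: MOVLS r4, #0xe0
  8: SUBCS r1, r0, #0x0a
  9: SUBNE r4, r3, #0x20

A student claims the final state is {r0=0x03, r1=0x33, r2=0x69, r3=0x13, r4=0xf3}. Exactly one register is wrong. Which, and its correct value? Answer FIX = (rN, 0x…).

FIX = (r1, 0xfe)

0: ✓ CMP  NZCV=0000
1: · SUBVS
2: · ADDLT
3: ✓ CMP  NZCV=1000
4: · MOVPL
5: · MOVHI
6: ✓ CMP  NZCV=0000
7: ✓ MOVLS  r4←0xe0
8: · SUBCS
9: ✓ SUBNE  r4←0xf3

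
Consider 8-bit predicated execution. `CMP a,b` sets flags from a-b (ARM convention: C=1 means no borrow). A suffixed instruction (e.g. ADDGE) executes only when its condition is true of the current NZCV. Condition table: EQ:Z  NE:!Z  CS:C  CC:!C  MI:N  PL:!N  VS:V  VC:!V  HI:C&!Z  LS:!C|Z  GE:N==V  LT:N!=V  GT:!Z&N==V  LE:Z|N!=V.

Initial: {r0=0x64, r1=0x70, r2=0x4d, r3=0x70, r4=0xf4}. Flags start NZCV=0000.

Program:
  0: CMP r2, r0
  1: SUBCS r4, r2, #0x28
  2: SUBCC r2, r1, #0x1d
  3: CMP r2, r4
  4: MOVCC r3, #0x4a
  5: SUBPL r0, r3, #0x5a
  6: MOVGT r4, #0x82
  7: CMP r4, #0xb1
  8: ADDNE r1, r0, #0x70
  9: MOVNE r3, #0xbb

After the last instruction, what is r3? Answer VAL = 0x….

[0] flags=1000 → (cmp)
[1] flags=1000 CS?F → skip
[2] flags=1000 CC?T → r2=0x53
[3] flags=0000 → (cmp)
[4] flags=0000 CC?T → r3=0x4a
[5] flags=0000 PL?T → r0=0xf0
[6] flags=0000 GT?T → r4=0x82
[7] flags=1000 → (cmp)
[8] flags=1000 NE?T → r1=0x60
[9] flags=1000 NE?T → r3=0xbb

VAL = 0xbb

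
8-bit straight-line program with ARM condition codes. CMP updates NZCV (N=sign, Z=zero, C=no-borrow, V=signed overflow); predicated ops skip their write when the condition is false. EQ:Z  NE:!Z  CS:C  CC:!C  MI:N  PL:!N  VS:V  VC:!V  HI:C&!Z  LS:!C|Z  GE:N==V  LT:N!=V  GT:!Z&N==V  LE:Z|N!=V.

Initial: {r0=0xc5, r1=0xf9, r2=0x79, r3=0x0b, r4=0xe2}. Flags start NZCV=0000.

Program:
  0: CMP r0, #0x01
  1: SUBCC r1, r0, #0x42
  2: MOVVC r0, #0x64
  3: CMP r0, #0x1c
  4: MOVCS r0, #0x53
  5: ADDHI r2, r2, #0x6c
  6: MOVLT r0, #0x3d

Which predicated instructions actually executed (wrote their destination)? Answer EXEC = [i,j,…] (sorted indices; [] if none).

EXEC = [2,4,5]

[0] flags=1010 → (cmp)
[1] flags=1010 CC?F → skip
[2] flags=1010 VC?T → r0=0x64
[3] flags=0010 → (cmp)
[4] flags=0010 CS?T → r0=0x53
[5] flags=0010 HI?T → r2=0xe5
[6] flags=0010 LT?F → skip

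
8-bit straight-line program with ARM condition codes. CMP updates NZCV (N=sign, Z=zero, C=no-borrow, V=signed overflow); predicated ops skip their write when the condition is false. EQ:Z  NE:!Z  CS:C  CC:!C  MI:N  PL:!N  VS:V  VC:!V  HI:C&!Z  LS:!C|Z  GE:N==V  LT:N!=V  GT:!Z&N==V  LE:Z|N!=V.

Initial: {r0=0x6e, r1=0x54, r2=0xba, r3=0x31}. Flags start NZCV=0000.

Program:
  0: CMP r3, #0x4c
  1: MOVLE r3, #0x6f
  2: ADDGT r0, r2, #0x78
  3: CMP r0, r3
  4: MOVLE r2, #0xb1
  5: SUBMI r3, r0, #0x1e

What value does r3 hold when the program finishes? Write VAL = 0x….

VAL = 0x50

[0] flags=1000 → (cmp)
[1] flags=1000 LE?T → r3=0x6f
[2] flags=1000 GT?F → skip
[3] flags=1000 → (cmp)
[4] flags=1000 LE?T → r2=0xb1
[5] flags=1000 MI?T → r3=0x50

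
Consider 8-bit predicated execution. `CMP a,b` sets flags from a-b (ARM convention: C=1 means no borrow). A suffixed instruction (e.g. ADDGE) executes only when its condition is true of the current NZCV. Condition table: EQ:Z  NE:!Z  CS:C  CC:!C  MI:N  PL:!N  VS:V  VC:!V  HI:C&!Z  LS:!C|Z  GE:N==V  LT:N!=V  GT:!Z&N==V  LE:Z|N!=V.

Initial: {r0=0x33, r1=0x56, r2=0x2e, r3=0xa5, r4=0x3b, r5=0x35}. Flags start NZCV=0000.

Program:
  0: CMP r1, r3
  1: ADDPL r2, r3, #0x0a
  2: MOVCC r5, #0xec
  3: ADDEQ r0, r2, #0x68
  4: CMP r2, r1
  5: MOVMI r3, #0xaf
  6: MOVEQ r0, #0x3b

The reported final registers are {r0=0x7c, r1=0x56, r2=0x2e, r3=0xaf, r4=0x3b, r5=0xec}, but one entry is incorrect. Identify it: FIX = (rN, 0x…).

[0] flags=1001 → (cmp)
[1] flags=1001 PL?F → skip
[2] flags=1001 CC?T → r5=0xec
[3] flags=1001 EQ?F → skip
[4] flags=1000 → (cmp)
[5] flags=1000 MI?T → r3=0xaf
[6] flags=1000 EQ?F → skip

FIX = (r0, 0x33)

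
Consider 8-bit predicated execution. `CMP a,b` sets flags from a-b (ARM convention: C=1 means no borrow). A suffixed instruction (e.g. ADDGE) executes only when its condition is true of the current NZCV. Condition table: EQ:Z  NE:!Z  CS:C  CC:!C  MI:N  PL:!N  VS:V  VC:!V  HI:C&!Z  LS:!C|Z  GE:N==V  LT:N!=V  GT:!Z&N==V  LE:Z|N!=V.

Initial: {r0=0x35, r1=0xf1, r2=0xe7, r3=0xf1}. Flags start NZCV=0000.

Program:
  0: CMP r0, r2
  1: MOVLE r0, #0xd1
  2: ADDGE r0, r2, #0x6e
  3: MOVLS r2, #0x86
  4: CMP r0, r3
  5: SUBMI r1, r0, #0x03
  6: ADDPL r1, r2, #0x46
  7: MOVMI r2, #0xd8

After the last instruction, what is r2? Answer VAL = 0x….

[0] flags=0000 → (cmp)
[1] flags=0000 LE?F → skip
[2] flags=0000 GE?T → r0=0x55
[3] flags=0000 LS?T → r2=0x86
[4] flags=0000 → (cmp)
[5] flags=0000 MI?F → skip
[6] flags=0000 PL?T → r1=0xcc
[7] flags=0000 MI?F → skip

VAL = 0x86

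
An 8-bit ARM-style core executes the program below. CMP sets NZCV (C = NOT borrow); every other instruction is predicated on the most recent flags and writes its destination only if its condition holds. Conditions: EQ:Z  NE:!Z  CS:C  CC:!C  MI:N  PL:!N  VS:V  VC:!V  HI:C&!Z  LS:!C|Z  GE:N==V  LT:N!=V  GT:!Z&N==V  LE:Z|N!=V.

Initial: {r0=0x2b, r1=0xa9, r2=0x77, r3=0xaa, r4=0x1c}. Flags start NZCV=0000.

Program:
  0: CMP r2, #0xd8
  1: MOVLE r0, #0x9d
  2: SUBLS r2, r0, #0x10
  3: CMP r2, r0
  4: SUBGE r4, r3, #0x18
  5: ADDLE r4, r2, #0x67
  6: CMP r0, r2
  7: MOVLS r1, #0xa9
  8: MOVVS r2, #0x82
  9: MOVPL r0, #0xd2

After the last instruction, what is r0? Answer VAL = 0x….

VAL = 0xd2

[0] flags=1001 → (cmp)
[1] flags=1001 LE?F → skip
[2] flags=1001 LS?T → r2=0x1b
[3] flags=1000 → (cmp)
[4] flags=1000 GE?F → skip
[5] flags=1000 LE?T → r4=0x82
[6] flags=0010 → (cmp)
[7] flags=0010 LS?F → skip
[8] flags=0010 VS?F → skip
[9] flags=0010 PL?T → r0=0xd2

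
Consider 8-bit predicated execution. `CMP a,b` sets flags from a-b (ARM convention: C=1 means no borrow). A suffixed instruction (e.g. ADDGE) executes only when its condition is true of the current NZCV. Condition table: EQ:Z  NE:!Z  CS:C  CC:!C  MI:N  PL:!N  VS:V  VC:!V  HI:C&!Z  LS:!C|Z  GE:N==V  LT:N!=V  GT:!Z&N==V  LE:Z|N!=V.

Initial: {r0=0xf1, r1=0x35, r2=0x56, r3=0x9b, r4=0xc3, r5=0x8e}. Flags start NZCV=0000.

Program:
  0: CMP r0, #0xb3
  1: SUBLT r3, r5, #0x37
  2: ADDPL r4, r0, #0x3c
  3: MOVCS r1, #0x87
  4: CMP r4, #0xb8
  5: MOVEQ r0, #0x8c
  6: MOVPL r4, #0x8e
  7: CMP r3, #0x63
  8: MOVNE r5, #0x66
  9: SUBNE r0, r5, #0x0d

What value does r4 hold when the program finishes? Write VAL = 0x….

VAL = 0x8e

[0] flags=0010 → (cmp)
[1] flags=0010 LT?F → skip
[2] flags=0010 PL?T → r4=0x2d
[3] flags=0010 CS?T → r1=0x87
[4] flags=0000 → (cmp)
[5] flags=0000 EQ?F → skip
[6] flags=0000 PL?T → r4=0x8e
[7] flags=0011 → (cmp)
[8] flags=0011 NE?T → r5=0x66
[9] flags=0011 NE?T → r0=0x59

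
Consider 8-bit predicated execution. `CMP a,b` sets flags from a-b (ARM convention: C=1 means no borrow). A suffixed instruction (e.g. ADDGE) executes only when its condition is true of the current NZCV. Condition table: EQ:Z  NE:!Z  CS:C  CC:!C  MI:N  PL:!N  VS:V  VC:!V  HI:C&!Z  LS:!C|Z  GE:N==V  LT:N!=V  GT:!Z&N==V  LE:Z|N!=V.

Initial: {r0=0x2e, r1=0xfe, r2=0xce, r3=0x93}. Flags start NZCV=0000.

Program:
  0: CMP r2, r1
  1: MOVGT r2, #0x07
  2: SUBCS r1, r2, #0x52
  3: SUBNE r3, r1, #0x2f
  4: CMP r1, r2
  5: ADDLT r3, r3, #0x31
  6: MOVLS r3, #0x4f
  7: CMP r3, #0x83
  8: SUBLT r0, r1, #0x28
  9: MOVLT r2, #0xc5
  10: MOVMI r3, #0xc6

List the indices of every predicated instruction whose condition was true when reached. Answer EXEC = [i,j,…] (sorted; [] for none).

EXEC = [3]

[0] flags=1000 → (cmp)
[1] flags=1000 GT?F → skip
[2] flags=1000 CS?F → skip
[3] flags=1000 NE?T → r3=0xcf
[4] flags=0010 → (cmp)
[5] flags=0010 LT?F → skip
[6] flags=0010 LS?F → skip
[7] flags=0010 → (cmp)
[8] flags=0010 LT?F → skip
[9] flags=0010 LT?F → skip
[10] flags=0010 MI?F → skip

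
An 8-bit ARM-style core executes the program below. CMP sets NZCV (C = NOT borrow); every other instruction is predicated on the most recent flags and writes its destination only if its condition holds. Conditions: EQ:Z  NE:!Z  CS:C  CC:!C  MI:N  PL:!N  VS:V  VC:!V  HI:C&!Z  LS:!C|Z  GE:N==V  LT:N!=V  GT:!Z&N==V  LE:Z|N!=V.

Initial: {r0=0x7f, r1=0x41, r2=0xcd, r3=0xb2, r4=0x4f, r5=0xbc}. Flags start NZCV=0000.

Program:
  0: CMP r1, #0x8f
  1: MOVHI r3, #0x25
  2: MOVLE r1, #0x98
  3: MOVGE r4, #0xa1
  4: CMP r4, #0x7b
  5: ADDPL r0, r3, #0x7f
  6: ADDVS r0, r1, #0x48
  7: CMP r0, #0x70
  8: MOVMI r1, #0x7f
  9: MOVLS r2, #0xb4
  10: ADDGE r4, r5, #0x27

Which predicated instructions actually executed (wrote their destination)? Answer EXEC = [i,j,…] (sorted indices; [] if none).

EXEC = [3,5,6]

[0] flags=1001 → (cmp)
[1] flags=1001 HI?F → skip
[2] flags=1001 LE?F → skip
[3] flags=1001 GE?T → r4=0xa1
[4] flags=0011 → (cmp)
[5] flags=0011 PL?T → r0=0x31
[6] flags=0011 VS?T → r0=0x89
[7] flags=0011 → (cmp)
[8] flags=0011 MI?F → skip
[9] flags=0011 LS?F → skip
[10] flags=0011 GE?F → skip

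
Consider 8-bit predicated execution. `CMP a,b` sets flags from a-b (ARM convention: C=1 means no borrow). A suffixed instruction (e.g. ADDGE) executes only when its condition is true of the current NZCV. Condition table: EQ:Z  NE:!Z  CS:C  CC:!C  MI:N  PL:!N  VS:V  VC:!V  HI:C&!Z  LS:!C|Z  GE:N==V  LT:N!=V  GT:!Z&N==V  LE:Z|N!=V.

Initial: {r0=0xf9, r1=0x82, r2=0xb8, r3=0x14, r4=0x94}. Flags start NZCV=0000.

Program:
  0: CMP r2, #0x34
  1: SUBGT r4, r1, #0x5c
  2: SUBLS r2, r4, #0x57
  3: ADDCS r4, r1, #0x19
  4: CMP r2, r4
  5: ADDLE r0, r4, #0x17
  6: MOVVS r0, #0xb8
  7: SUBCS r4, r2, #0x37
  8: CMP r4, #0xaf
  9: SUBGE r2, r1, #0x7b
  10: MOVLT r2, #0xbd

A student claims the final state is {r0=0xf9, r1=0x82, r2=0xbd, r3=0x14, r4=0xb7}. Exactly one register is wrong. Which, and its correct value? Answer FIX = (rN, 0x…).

0: ✓ CMP  NZCV=1010
1: · SUBGT
2: · SUBLS
3: ✓ ADDCS  r4←0x9b
4: ✓ CMP  NZCV=0010
5: · ADDLE
6: · MOVVS
7: ✓ SUBCS  r4←0x81
8: ✓ CMP  NZCV=1000
9: · SUBGE
10: ✓ MOVLT  r2←0xbd

FIX = (r4, 0x81)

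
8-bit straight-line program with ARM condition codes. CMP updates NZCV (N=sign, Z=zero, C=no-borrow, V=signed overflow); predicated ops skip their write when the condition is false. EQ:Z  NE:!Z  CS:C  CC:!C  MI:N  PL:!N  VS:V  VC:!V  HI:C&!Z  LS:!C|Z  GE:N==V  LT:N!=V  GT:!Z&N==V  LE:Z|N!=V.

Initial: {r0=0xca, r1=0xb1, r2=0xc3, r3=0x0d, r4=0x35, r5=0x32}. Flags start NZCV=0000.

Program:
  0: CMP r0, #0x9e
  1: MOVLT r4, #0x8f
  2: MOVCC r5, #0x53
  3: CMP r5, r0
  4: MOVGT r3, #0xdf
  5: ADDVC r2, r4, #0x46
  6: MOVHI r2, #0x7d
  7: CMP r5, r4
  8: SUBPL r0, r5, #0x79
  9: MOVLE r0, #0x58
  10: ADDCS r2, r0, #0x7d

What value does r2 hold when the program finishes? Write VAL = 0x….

[0] flags=0010 → (cmp)
[1] flags=0010 LT?F → skip
[2] flags=0010 CC?F → skip
[3] flags=0000 → (cmp)
[4] flags=0000 GT?T → r3=0xdf
[5] flags=0000 VC?T → r2=0x7b
[6] flags=0000 HI?F → skip
[7] flags=1000 → (cmp)
[8] flags=1000 PL?F → skip
[9] flags=1000 LE?T → r0=0x58
[10] flags=1000 CS?F → skip

VAL = 0x7b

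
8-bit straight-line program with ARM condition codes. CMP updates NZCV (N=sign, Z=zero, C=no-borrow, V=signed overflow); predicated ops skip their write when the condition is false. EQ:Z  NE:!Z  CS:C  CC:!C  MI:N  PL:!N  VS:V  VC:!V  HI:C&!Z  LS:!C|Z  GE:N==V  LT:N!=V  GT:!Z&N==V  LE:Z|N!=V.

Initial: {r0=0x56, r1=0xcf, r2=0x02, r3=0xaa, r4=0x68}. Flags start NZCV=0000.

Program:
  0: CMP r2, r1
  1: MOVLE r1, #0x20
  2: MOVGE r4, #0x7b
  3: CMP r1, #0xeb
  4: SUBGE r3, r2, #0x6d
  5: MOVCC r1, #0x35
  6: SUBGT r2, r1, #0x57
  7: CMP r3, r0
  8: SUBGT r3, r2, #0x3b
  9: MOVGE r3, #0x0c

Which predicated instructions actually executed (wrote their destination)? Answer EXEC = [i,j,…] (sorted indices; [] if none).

EXEC = [2,5]

[0] flags=0000 → (cmp)
[1] flags=0000 LE?F → skip
[2] flags=0000 GE?T → r4=0x7b
[3] flags=1000 → (cmp)
[4] flags=1000 GE?F → skip
[5] flags=1000 CC?T → r1=0x35
[6] flags=1000 GT?F → skip
[7] flags=0011 → (cmp)
[8] flags=0011 GT?F → skip
[9] flags=0011 GE?F → skip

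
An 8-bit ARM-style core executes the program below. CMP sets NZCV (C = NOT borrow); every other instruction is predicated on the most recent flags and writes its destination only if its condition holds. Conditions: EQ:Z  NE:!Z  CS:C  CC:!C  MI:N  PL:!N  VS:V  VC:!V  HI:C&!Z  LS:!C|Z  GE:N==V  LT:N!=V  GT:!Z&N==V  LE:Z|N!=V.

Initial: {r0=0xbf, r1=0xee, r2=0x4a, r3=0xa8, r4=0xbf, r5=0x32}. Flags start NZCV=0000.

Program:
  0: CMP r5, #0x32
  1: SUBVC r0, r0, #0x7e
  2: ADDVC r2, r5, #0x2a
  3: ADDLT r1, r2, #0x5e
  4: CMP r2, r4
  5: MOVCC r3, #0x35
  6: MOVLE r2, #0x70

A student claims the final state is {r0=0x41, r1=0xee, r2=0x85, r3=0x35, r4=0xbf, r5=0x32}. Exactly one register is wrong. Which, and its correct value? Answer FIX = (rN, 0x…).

FIX = (r2, 0x5c)

[0] flags=0110 → (cmp)
[1] flags=0110 VC?T → r0=0x41
[2] flags=0110 VC?T → r2=0x5c
[3] flags=0110 LT?F → skip
[4] flags=1001 → (cmp)
[5] flags=1001 CC?T → r3=0x35
[6] flags=1001 LE?F → skip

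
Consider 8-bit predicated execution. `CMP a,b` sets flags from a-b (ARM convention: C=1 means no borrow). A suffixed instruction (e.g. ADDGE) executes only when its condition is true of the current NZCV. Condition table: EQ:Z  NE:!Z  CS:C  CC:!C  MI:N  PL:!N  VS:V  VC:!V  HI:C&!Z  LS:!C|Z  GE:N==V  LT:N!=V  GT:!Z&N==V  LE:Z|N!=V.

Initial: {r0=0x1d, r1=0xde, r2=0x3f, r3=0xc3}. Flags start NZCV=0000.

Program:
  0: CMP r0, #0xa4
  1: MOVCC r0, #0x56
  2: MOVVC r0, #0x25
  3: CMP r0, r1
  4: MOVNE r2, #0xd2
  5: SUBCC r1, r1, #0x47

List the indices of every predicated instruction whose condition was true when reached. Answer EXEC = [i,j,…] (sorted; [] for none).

[0] flags=0000 → (cmp)
[1] flags=0000 CC?T → r0=0x56
[2] flags=0000 VC?T → r0=0x25
[3] flags=0000 → (cmp)
[4] flags=0000 NE?T → r2=0xd2
[5] flags=0000 CC?T → r1=0x97

EXEC = [1,2,4,5]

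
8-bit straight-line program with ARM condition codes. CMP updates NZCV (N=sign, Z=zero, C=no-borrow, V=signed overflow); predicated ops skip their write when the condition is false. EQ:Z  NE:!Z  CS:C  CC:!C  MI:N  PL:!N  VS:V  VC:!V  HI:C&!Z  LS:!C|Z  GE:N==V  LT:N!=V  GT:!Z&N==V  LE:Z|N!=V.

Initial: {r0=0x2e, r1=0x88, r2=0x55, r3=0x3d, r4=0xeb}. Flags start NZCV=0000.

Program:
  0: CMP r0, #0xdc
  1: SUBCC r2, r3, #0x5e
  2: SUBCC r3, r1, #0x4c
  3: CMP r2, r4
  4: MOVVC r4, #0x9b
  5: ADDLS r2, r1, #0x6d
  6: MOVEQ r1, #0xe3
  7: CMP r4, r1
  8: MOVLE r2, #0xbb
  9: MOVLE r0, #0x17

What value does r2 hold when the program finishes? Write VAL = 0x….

0: ✓ CMP  NZCV=0000
1: ✓ SUBCC  r2←0xdf
2: ✓ SUBCC  r3←0x3c
3: ✓ CMP  NZCV=1000
4: ✓ MOVVC  r4←0x9b
5: ✓ ADDLS  r2←0xf5
6: · MOVEQ
7: ✓ CMP  NZCV=0010
8: · MOVLE
9: · MOVLE

VAL = 0xf5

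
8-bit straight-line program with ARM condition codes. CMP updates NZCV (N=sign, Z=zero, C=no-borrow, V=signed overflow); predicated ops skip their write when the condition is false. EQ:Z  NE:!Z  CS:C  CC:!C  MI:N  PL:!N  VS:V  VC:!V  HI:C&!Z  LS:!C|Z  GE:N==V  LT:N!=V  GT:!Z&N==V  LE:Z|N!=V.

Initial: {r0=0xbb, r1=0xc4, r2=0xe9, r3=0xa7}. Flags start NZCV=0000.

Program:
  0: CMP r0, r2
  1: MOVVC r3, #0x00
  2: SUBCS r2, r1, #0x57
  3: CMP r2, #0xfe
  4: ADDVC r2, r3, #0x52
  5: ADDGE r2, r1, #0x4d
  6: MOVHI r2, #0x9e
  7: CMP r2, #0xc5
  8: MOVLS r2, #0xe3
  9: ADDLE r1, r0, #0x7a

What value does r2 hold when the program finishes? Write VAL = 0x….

0: ✓ CMP  NZCV=1000
1: ✓ MOVVC  r3←0x00
2: · SUBCS
3: ✓ CMP  NZCV=1000
4: ✓ ADDVC  r2←0x52
5: · ADDGE
6: · MOVHI
7: ✓ CMP  NZCV=1001
8: ✓ MOVLS  r2←0xe3
9: · ADDLE

VAL = 0xe3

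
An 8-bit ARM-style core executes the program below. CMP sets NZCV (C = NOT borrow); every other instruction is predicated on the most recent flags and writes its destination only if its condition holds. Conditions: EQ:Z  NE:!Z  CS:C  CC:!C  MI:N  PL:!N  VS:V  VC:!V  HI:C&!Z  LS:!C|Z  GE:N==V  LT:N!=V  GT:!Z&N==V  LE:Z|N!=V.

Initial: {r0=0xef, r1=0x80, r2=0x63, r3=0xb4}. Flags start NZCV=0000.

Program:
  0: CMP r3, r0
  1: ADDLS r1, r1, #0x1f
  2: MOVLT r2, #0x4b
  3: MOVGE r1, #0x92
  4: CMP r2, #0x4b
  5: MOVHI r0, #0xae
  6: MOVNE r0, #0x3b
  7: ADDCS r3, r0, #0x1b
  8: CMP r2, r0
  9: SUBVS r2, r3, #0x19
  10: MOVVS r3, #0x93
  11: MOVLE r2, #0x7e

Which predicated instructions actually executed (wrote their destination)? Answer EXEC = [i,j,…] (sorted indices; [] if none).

EXEC = [1,2,7]

0: ✓ CMP  NZCV=1000
1: ✓ ADDLS  r1←0x9f
2: ✓ MOVLT  r2←0x4b
3: · MOVGE
4: ✓ CMP  NZCV=0110
5: · MOVHI
6: · MOVNE
7: ✓ ADDCS  r3←0x0a
8: ✓ CMP  NZCV=0000
9: · SUBVS
10: · MOVVS
11: · MOVLE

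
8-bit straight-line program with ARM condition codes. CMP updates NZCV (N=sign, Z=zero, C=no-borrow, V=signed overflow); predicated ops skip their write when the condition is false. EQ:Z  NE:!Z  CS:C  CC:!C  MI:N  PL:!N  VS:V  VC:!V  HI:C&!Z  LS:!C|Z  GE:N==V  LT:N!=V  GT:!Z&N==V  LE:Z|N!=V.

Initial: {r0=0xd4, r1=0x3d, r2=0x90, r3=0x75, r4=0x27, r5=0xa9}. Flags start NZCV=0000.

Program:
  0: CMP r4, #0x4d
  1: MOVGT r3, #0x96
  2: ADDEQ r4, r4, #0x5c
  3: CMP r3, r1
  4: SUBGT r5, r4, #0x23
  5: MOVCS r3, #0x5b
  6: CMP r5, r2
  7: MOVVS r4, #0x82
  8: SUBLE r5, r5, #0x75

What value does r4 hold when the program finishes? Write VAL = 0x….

0: ✓ CMP  NZCV=1000
1: · MOVGT
2: · ADDEQ
3: ✓ CMP  NZCV=0010
4: ✓ SUBGT  r5←0x04
5: ✓ MOVCS  r3←0x5b
6: ✓ CMP  NZCV=0000
7: · MOVVS
8: · SUBLE

VAL = 0x27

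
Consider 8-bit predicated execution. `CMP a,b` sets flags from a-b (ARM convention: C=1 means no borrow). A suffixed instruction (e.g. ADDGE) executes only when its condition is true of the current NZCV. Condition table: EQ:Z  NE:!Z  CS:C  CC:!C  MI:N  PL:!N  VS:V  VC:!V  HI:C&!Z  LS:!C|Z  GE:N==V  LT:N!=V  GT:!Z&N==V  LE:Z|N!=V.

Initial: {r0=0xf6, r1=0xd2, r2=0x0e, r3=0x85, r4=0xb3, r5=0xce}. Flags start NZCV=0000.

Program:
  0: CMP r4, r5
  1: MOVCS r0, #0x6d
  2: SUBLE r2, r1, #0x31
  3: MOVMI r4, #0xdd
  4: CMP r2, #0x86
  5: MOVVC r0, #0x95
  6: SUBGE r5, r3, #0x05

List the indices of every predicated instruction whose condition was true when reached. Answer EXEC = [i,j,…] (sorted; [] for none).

EXEC = [2,3,5,6]

0: ✓ CMP  NZCV=1000
1: · MOVCS
2: ✓ SUBLE  r2←0xa1
3: ✓ MOVMI  r4←0xdd
4: ✓ CMP  NZCV=0010
5: ✓ MOVVC  r0←0x95
6: ✓ SUBGE  r5←0x80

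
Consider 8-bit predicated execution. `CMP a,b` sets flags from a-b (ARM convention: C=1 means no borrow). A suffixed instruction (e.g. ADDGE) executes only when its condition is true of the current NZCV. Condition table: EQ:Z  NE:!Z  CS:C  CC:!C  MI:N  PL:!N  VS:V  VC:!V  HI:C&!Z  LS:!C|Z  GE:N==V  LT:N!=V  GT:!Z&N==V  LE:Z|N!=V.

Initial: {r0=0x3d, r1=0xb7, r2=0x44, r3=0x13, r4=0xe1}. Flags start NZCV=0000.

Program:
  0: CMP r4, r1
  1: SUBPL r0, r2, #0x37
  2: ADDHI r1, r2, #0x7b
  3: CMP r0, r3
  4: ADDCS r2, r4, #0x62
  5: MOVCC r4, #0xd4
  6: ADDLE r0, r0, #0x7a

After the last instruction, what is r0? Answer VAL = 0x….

[0] flags=0010 → (cmp)
[1] flags=0010 PL?T → r0=0x0d
[2] flags=0010 HI?T → r1=0xbf
[3] flags=1000 → (cmp)
[4] flags=1000 CS?F → skip
[5] flags=1000 CC?T → r4=0xd4
[6] flags=1000 LE?T → r0=0x87

VAL = 0x87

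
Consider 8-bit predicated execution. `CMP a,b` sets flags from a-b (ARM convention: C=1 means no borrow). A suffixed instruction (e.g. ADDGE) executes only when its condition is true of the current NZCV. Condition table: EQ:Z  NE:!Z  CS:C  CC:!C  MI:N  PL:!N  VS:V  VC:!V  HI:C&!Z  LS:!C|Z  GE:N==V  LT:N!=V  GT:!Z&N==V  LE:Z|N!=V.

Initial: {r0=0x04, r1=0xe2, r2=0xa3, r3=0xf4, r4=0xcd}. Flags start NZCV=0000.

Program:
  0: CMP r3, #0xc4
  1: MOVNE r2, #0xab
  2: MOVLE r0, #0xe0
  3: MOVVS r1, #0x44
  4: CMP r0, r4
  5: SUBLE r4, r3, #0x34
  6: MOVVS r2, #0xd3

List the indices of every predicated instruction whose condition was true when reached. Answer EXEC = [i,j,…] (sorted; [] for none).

EXEC = [1]

[0] flags=0010 → (cmp)
[1] flags=0010 NE?T → r2=0xab
[2] flags=0010 LE?F → skip
[3] flags=0010 VS?F → skip
[4] flags=0000 → (cmp)
[5] flags=0000 LE?F → skip
[6] flags=0000 VS?F → skip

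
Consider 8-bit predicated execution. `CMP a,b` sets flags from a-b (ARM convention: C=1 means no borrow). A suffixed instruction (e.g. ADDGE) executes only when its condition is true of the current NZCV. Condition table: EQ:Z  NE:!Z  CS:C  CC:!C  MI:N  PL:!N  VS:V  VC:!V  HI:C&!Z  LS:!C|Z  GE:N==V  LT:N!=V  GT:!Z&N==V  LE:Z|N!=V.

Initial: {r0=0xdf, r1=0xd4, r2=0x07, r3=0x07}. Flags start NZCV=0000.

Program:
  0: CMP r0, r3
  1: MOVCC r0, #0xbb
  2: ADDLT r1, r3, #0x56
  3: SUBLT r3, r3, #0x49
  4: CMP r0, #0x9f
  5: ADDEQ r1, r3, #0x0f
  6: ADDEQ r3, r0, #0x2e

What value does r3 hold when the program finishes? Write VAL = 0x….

VAL = 0xbe

[0] flags=1010 → (cmp)
[1] flags=1010 CC?F → skip
[2] flags=1010 LT?T → r1=0x5d
[3] flags=1010 LT?T → r3=0xbe
[4] flags=0010 → (cmp)
[5] flags=0010 EQ?F → skip
[6] flags=0010 EQ?F → skip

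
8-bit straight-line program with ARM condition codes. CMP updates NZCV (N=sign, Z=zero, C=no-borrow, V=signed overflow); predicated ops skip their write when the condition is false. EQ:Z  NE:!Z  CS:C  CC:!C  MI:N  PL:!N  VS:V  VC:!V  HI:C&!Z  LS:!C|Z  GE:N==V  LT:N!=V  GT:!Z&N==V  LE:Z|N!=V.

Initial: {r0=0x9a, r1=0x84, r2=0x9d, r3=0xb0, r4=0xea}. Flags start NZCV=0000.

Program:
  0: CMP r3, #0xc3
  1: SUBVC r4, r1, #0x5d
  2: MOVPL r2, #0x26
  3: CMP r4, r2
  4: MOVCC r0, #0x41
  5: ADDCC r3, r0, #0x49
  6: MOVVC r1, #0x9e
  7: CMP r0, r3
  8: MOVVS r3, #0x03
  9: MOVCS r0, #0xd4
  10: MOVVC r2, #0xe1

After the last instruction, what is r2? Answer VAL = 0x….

0: ✓ CMP  NZCV=1000
1: ✓ SUBVC  r4←0x27
2: · MOVPL
3: ✓ CMP  NZCV=1001
4: ✓ MOVCC  r0←0x41
5: ✓ ADDCC  r3←0x8a
6: · MOVVC
7: ✓ CMP  NZCV=1001
8: ✓ MOVVS  r3←0x03
9: · MOVCS
10: · MOVVC

VAL = 0x9d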